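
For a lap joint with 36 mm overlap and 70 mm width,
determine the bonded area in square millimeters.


Area = 36 * 70 = 2520 mm^2

2520


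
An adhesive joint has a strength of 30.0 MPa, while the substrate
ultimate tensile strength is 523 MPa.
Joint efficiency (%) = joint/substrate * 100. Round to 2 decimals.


Efficiency = 30.0 / 523 * 100
= 5.74%

5.74


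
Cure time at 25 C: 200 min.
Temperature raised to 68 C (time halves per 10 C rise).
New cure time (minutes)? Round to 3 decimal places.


Acceleration factor = 2^(43/10) = 19.6983
New time = 200 / 19.6983 = 10.153 min

10.153


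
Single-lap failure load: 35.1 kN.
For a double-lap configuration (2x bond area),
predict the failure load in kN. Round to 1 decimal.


Failure load = 35.1 * 2 = 70.2 kN

70.2


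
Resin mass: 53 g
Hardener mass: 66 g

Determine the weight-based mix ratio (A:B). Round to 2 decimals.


Ratio = 53 / 66 = 0.80

0.80


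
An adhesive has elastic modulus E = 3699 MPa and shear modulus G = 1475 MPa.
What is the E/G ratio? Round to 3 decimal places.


E/G = 3699 / 1475 = 2.508

2.508


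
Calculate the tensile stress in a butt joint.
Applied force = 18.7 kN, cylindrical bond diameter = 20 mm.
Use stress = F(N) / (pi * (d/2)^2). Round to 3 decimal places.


A = pi * 10.0^2 = 314.1593 mm^2
sigma = 18700.0 / 314.1593 = 59.524 MPa

59.524


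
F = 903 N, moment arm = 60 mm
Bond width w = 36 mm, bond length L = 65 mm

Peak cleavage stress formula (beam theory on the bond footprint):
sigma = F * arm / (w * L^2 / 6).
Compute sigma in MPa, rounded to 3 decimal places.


sigma = (903 * 60) / (36 * 4225 / 6)
= 54180 * 6 / 152100
= 325080 / 152100
= 2.137 MPa

2.137


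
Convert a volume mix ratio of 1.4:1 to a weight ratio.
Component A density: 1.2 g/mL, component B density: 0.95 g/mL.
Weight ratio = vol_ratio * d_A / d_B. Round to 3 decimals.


= 1.4 * 1.2 / 0.95 = 1.768

1.768


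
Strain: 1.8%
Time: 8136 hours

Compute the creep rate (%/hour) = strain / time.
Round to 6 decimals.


Creep rate = 1.8 / 8136
= 0.000221 %/h

0.000221


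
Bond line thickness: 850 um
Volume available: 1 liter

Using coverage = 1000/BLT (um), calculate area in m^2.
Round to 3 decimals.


1 L = 1e6 mm^3, thickness = 850 um = 0.85 mm
Area = 1e6 / 0.85 mm^2 = (1e6 / 0.85) / 1e6 m^2 = 1000 / 850 m^2
= 1.176 m^2

1.176


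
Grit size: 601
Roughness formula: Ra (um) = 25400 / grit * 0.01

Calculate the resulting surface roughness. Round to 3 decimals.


Ra = 25400 / 601 * 0.01
= 0.423 um

0.423


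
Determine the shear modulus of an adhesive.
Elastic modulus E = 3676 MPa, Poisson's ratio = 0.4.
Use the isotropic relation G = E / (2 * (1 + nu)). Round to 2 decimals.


G = 3676 / (2*(1+0.4)) = 3676 / 2.80
= 1312.86 MPa

1312.86


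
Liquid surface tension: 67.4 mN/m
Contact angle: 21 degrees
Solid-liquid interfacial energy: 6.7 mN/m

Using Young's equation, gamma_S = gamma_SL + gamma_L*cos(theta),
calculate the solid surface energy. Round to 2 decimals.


gamma_S = 6.7 + 67.4 * cos(21)
= 69.62 mN/m

69.62


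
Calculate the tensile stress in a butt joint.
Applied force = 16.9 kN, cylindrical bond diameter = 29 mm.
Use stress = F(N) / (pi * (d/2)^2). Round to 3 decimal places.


A = pi * 14.5^2 = 660.5199 mm^2
sigma = 16900.0 / 660.5199 = 25.586 MPa

25.586


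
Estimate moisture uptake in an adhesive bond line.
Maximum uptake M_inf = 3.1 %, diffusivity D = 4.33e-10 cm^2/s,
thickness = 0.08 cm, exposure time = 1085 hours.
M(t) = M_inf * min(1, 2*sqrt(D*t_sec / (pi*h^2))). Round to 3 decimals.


Convert time: 1085 h = 3906000 s
ratio = min(1, 2*sqrt(4.33e-10*3906000/(pi*0.08^2)))
= 0.580063
M(t) = 3.1 * 0.580063 = 1.798%

1.798


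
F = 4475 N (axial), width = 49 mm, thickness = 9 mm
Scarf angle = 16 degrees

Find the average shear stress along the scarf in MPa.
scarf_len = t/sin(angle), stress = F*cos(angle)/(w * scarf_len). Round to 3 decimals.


scarf_len = 9/sin(16 deg) = 32.6516
cos(16 deg) = 0.961262
stress = 4475*0.961262/(49*32.6516) = 2.689 MPa

2.689


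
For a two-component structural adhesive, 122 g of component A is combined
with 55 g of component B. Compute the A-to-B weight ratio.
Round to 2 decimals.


Weight ratio A:B = 122 / 55
= 2.22

2.22


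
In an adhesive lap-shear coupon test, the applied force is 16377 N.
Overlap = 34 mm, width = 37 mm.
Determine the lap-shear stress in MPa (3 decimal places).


stress = F / (overlap * width)
= 16377 / (34 * 37)
= 13.018 MPa

13.018


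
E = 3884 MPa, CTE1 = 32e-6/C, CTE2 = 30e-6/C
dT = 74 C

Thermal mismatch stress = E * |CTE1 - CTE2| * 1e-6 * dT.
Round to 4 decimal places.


= 3884 * 2e-6 * 74
= 0.5748 MPa

0.5748


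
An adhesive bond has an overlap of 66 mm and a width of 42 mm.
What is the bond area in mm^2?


Bond area = overlap * width
= 66 * 42
= 2772 mm^2

2772


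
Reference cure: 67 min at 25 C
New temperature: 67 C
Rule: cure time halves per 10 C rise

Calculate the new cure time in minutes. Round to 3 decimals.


factor = 2^((67-25)/10) = 18.3792
t_new = 67 / 18.3792 = 3.645 min

3.645


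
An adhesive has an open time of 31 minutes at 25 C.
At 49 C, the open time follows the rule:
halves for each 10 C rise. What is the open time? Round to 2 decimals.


Factor = 2^((49-25)/10) = 5.2780
Open time = 31 / 5.2780 = 5.87 min

5.87


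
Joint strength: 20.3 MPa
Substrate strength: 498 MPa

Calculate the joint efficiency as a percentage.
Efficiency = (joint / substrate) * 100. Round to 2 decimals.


Efficiency = (20.3 / 498) * 100 = 4.08%

4.08


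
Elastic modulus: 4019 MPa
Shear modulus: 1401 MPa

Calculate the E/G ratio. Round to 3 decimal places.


E / G = 4019 / 1401 = 2.869

2.869


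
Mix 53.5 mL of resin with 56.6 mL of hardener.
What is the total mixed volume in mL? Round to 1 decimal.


Total = 53.5 + 56.6 = 110.1 mL

110.1


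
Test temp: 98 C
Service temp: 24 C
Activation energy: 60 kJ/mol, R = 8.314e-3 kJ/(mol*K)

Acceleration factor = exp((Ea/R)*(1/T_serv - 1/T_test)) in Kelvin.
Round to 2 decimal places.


AF = exp((60/0.008314)*(1/297.15 - 1/371.15))
= 126.75

126.75


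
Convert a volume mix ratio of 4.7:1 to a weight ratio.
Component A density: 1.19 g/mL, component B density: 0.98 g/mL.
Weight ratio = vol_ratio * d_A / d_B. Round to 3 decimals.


= 4.7 * 1.19 / 0.98 = 5.707

5.707


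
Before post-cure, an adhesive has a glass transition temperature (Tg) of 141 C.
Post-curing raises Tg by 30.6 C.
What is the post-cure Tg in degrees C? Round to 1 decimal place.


Tg_post = Tg_base + delta_Tg
= 141 + 30.6
= 171.6 C

171.6


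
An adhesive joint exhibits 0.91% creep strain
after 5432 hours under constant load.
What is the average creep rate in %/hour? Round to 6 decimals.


Creep rate = strain / time
= 0.91 / 5432
= 0.000168 %/h

0.000168


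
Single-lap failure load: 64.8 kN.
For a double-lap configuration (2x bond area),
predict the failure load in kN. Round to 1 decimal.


Failure load = 64.8 * 2 = 129.6 kN

129.6


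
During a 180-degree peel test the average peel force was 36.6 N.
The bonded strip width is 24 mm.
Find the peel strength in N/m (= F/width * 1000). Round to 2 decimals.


Peel strength = F/width * 1000
= 36.6 / 24 * 1000
= 1525.00 N/m

1525.00


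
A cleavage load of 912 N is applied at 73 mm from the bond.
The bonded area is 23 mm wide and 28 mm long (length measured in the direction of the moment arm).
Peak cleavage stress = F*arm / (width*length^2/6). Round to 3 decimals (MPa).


Moment = 912 * 73 = 66576 N*mm
Section modulus = 23 * 784 / 6 = 18032 / 6 mm^3
Stress = 66576 / (18032 / 6) = 399456 / 18032
= 22.153 MPa

22.153


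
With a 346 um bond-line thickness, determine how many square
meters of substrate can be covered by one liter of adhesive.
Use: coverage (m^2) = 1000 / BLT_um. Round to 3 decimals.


Coverage = 1000 / 346 = 2.890 m^2

2.890


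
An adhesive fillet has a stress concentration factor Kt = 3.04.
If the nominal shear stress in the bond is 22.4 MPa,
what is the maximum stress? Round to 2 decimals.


Max stress = 22.4 * 3.04 = 68.10 MPa

68.10


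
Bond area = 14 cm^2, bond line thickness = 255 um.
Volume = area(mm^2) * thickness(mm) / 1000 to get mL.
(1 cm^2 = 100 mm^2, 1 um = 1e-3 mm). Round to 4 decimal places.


area_mm2 = 14 * 100 = 1400
blt_mm = 255 * 1e-3 = 0.255
vol_mm3 = 1400 * 0.255 = 357.0
vol_mL = 357.0 / 1000 = 0.3570 mL

0.3570


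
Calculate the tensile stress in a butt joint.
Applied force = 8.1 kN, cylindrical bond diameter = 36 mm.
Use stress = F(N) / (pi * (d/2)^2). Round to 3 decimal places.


A = pi * 18.0^2 = 1017.8760 mm^2
sigma = 8100.0 / 1017.8760 = 7.958 MPa

7.958


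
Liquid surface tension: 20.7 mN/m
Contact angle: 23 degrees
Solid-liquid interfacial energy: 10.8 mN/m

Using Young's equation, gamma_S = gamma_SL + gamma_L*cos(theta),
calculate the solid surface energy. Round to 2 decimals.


gamma_S = 10.8 + 20.7 * cos(23)
= 29.85 mN/m

29.85


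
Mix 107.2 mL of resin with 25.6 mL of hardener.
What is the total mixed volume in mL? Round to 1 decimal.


Total = 107.2 + 25.6 = 132.8 mL

132.8


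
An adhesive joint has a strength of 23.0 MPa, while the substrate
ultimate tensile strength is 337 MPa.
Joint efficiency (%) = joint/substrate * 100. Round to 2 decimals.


Efficiency = 23.0 / 337 * 100
= 6.82%

6.82


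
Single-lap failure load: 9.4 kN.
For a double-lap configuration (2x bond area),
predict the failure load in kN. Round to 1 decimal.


Failure load = 9.4 * 2 = 18.8 kN

18.8


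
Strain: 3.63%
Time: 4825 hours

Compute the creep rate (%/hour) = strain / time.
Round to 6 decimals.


Creep rate = 3.63 / 4825
= 0.000752 %/h

0.000752


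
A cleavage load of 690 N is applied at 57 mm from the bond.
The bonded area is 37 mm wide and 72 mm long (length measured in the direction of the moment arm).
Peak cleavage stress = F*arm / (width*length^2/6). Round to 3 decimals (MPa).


Moment = 690 * 57 = 39330 N*mm
Section modulus = 37 * 5184 / 6 = 191808 / 6 mm^3
Stress = 39330 / (191808 / 6) = 235980 / 191808
= 1.230 MPa

1.230


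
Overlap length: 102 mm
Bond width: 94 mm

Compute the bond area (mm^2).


Bond area = 102 * 94 = 9588 mm^2

9588


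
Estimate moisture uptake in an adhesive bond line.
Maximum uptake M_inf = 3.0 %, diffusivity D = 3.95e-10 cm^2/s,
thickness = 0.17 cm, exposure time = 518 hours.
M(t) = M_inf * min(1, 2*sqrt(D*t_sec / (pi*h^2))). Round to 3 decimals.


Convert time: 518 h = 1864800 s
ratio = min(1, 2*sqrt(3.95e-10*1864800/(pi*0.17^2)))
= 0.180144
M(t) = 3.0 * 0.180144 = 0.540%

0.540


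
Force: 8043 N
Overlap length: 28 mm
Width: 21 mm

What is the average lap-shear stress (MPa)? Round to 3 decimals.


Average shear stress = F / (overlap * width)
= 8043 / (28 * 21)
= 13.679 MPa

13.679


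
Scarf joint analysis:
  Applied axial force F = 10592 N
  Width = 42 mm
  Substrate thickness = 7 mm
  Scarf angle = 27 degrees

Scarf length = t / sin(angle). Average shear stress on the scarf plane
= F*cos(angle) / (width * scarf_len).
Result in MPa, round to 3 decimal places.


Scarf length = 7 / sin(27 deg) = 15.4188 mm
cos(27 deg) = 0.891007
Shear = 10592 * 0.891007 / (42 * 15.4188)
= 14.573 MPa

14.573


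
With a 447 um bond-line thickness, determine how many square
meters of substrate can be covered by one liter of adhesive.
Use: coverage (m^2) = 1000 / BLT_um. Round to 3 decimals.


Coverage = 1000 / 447 = 2.237 m^2

2.237


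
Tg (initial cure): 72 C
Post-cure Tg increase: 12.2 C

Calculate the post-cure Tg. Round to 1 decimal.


Post-cure Tg = 72 + 12.2 = 84.2 C

84.2


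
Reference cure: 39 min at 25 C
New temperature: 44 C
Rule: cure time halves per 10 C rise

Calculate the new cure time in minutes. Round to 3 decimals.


factor = 2^((44-25)/10) = 3.7321
t_new = 39 / 3.7321 = 10.450 min

10.450


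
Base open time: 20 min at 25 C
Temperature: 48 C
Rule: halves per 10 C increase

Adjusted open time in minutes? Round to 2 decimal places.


Acceleration = 2^((48-25)/10) = 4.9246
Open time = 20 / 4.9246 = 4.06 min

4.06


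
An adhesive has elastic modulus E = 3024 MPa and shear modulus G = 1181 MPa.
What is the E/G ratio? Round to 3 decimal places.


E/G = 3024 / 1181 = 2.561

2.561


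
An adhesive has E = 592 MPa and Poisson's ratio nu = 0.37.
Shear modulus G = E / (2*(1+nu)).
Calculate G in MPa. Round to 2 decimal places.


G = 592 / (2*(1+0.37))
= 592 / 2.74
= 216.06 MPa

216.06


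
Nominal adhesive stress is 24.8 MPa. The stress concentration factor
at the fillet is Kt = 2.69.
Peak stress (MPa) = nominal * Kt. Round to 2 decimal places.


Peak = 24.8 * 2.69 = 66.71 MPa

66.71


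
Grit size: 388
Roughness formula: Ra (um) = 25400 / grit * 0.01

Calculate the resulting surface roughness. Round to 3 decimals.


Ra = 25400 / 388 * 0.01
= 0.655 um

0.655


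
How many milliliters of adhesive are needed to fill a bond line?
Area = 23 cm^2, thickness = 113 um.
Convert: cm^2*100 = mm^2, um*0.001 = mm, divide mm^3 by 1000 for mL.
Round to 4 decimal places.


= (23 * 100) * (113 * 0.001) / 1000
= 0.2599 mL

0.2599


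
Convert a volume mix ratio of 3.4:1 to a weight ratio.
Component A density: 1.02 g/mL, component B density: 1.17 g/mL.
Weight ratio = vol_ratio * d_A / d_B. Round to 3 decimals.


= 3.4 * 1.02 / 1.17 = 2.964

2.964


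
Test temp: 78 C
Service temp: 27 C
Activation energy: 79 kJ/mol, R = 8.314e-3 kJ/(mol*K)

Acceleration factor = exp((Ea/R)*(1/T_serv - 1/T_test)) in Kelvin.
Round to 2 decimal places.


AF = exp((79/0.008314)*(1/300.15 - 1/351.15))
= 99.27

99.27


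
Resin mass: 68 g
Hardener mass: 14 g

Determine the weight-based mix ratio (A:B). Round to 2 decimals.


Ratio = 68 / 14 = 4.86

4.86


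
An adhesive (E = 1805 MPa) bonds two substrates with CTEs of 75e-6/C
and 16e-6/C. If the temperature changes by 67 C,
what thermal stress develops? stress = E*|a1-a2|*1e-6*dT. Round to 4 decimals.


Stress = 1805 * |75 - 16| * 1e-6 * 67
= 7.1352 MPa

7.1352


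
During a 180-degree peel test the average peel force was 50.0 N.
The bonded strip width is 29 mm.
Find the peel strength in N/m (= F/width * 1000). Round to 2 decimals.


Peel strength = F/width * 1000
= 50.0 / 29 * 1000
= 1724.14 N/m

1724.14


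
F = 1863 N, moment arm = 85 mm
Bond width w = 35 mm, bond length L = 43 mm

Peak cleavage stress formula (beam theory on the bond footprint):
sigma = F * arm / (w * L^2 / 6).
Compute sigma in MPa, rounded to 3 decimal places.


sigma = (1863 * 85) / (35 * 1849 / 6)
= 158355 * 6 / 64715
= 950130 / 64715
= 14.682 MPa

14.682


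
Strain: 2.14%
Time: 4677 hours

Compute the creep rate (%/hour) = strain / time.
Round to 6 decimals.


Creep rate = 2.14 / 4677
= 0.000458 %/h

0.000458


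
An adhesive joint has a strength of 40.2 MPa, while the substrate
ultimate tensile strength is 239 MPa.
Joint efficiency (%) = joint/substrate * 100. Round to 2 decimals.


Efficiency = 40.2 / 239 * 100
= 16.82%

16.82


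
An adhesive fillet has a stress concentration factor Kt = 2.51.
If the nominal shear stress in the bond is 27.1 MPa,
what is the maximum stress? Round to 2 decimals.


Max stress = 27.1 * 2.51 = 68.02 MPa

68.02


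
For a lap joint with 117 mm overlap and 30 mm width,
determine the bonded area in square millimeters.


Area = 117 * 30 = 3510 mm^2

3510


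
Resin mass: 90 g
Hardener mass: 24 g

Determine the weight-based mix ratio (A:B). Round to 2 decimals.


Ratio = 90 / 24 = 3.75

3.75


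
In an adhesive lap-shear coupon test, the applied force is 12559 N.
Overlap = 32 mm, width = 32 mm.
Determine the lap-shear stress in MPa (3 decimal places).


stress = F / (overlap * width)
= 12559 / (32 * 32)
= 12.265 MPa

12.265


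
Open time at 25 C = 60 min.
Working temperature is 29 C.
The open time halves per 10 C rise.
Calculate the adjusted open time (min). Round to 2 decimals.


factor = 2^((29 - 25) / 10) = 1.3195
ot = 60 / 1.3195 = 45.47 min

45.47


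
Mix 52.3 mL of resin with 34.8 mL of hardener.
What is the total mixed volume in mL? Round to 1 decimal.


Total = 52.3 + 34.8 = 87.1 mL

87.1


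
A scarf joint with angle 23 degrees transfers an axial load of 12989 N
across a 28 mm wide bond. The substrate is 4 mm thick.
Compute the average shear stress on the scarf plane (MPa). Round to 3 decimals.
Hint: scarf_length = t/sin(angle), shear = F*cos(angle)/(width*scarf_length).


scarf_length = 4 / sin(23 deg) = 10.2372 mm
cos(23 deg) = 0.920505
shear stress = 12989 * 0.920505 / (28 * 10.2372)
= 41.712 MPa

41.712


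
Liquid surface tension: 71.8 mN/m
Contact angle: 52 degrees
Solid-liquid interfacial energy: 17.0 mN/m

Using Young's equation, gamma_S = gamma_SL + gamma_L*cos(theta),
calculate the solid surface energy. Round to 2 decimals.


gamma_S = 17.0 + 71.8 * cos(52)
= 61.20 mN/m

61.20


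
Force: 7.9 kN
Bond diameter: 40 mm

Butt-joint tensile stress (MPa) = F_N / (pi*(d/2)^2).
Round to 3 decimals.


F_N = 7.9 * 1000 = 7900.0 N
A = pi*(20.0)^2 = 1256.6371 mm^2
stress = 7900.0 / 1256.6371 = 6.287 MPa

6.287


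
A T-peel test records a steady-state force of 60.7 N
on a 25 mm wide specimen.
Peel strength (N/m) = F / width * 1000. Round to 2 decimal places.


Peel strength = 60.7 / 25 * 1000
= 2428.00 N/m

2428.00


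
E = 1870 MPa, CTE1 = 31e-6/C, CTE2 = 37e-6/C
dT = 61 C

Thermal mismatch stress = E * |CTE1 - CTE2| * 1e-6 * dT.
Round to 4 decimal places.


= 1870 * 6e-6 * 61
= 0.6844 MPa

0.6844


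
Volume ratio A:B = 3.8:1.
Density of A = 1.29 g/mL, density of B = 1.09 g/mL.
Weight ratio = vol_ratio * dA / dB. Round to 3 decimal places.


Wt ratio = 3.8 * 1.29 / 1.09
= 4.497

4.497


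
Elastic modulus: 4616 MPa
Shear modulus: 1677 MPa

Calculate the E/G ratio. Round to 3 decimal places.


E / G = 4616 / 1677 = 2.753

2.753


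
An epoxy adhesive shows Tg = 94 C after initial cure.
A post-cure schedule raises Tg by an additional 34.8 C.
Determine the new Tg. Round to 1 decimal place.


New Tg = 94 + 34.8
= 128.8 C

128.8


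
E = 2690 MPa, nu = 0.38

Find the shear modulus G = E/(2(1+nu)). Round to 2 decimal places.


G = 2690 / (2 * 1.38)
= 974.64 MPa

974.64


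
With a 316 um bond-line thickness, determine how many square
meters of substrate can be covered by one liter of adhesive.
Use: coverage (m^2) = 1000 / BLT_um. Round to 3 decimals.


Coverage = 1000 / 316 = 3.165 m^2

3.165


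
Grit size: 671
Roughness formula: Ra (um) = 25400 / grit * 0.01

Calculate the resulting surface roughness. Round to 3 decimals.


Ra = 25400 / 671 * 0.01
= 0.379 um

0.379


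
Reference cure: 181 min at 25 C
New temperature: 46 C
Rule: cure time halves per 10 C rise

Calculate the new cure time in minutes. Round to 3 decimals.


factor = 2^((46-25)/10) = 4.2871
t_new = 181 / 4.2871 = 42.220 min

42.220


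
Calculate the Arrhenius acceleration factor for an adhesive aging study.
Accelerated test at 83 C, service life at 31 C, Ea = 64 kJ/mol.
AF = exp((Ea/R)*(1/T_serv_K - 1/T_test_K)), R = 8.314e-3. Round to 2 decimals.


T_test = 356.15 K, T_serv = 304.15 K
Ea/R = 64 / 0.008314 = 7697.86
AF = exp(7697.86 * (1/304.15 - 1/356.15))
= 40.26

40.26


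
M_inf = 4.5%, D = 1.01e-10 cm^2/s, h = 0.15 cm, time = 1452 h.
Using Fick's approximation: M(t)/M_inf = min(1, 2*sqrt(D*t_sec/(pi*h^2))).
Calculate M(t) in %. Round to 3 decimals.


t = 5227200 s
ratio = min(1, 2*sqrt(1.01e-10*5227200/(pi*0.0225)))
= 0.172846
M(t) = 4.5 * 0.172846 = 0.778%

0.778


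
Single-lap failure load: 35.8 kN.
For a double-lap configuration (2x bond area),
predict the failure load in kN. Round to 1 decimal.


Failure load = 35.8 * 2 = 71.6 kN

71.6


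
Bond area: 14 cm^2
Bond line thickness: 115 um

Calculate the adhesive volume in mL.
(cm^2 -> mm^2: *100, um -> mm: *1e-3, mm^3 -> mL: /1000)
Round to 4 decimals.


V = 14*100 * 115*1e-3 / 1000
= 0.1610 mL

0.1610


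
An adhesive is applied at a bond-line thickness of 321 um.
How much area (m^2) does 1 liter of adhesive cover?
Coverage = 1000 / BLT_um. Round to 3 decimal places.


Coverage = 1000 / 321 = 3.115 m^2

3.115


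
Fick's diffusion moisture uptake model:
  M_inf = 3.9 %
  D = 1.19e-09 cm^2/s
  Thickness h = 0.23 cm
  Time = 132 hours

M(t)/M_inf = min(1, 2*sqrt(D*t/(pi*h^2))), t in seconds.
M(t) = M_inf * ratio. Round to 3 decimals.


t_sec = 132 * 3600 = 475200
ratio = 2*sqrt(1.19e-09*475200/(pi*0.23^2))
= min(1, 0.116665)
= 0.116665
M(t) = 3.9 * 0.116665 = 0.455 %

0.455


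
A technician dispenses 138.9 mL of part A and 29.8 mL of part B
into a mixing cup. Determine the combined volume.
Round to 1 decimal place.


Combined volume = 138.9 + 29.8
= 168.7 mL

168.7


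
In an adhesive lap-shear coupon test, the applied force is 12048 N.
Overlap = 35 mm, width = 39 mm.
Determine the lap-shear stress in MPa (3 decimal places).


stress = F / (overlap * width)
= 12048 / (35 * 39)
= 8.826 MPa

8.826


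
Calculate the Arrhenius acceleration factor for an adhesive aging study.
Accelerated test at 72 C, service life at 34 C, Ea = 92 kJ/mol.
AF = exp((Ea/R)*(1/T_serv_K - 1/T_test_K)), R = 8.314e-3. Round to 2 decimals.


T_test = 345.15 K, T_serv = 307.15 K
Ea/R = 92 / 0.008314 = 11065.67
AF = exp(11065.67 * (1/307.15 - 1/345.15))
= 52.80

52.80


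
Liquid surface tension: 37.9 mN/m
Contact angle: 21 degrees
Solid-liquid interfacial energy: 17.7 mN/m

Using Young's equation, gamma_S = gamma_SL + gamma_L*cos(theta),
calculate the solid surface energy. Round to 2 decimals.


gamma_S = 17.7 + 37.9 * cos(21)
= 53.08 mN/m

53.08


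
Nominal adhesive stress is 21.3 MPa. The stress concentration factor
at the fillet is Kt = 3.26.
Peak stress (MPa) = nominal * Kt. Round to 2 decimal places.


Peak = 21.3 * 3.26 = 69.44 MPa

69.44


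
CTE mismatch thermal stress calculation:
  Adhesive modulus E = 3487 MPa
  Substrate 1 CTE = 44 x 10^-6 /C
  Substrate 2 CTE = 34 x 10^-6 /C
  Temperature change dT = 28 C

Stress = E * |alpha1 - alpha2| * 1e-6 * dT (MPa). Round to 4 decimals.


delta_alpha = |44 - 34| = 10 x 10^-6/C
Stress = 3487 * 10e-6 * 28
= 0.9764 MPa

0.9764


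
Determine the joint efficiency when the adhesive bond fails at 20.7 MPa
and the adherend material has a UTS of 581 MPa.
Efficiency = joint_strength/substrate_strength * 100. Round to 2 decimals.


Joint efficiency = 20.7 / 581 * 100
= 3.56%

3.56


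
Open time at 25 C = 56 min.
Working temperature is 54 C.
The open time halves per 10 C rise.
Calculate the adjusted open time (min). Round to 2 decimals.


factor = 2^((54 - 25) / 10) = 7.4643
ot = 56 / 7.4643 = 7.50 min

7.50


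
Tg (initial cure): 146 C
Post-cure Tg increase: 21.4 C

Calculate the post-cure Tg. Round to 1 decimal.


Post-cure Tg = 146 + 21.4 = 167.4 C

167.4


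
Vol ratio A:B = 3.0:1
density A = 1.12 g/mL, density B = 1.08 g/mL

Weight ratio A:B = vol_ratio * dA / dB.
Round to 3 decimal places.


Weight ratio = 3.0 * 1.12 / 1.08
= 3.111

3.111


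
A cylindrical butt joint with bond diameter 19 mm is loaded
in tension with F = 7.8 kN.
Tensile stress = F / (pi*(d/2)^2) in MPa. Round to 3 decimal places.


Area = pi * (19/2)^2 = 283.5287 mm^2
Stress = 7.8*1000 / 283.5287
= 27.510 MPa

27.510


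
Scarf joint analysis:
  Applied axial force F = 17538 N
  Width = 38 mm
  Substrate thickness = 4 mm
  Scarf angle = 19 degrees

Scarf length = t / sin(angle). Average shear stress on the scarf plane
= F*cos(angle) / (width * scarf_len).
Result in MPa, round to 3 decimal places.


Scarf length = 4 / sin(19 deg) = 12.2862 mm
cos(19 deg) = 0.945519
Shear = 17538 * 0.945519 / (38 * 12.2862)
= 35.518 MPa

35.518


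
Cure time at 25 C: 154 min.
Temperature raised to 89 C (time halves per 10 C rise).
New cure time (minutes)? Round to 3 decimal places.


Acceleration factor = 2^(64/10) = 84.4485
New time = 154 / 84.4485 = 1.824 min

1.824


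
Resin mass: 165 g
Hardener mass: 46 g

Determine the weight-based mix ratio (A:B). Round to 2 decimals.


Ratio = 165 / 46 = 3.59

3.59


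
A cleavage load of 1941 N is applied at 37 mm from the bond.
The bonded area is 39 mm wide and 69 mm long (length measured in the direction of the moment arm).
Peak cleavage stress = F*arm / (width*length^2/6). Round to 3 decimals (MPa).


Moment = 1941 * 37 = 71817 N*mm
Section modulus = 39 * 4761 / 6 = 185679 / 6 mm^3
Stress = 71817 / (185679 / 6) = 430902 / 185679
= 2.321 MPa

2.321


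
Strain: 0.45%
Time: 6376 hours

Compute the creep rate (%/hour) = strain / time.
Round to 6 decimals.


Creep rate = 0.45 / 6376
= 0.000071 %/h

0.000071


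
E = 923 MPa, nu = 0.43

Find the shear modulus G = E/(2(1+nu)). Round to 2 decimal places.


G = 923 / (2 * 1.43)
= 322.73 MPa

322.73


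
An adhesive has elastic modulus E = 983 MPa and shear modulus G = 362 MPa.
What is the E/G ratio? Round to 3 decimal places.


E/G = 983 / 362 = 2.715

2.715


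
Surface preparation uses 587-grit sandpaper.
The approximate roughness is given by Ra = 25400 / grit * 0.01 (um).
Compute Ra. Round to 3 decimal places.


Ra = 25400 / 587 * 0.01
= 254 / 587
= 0.433 um

0.433


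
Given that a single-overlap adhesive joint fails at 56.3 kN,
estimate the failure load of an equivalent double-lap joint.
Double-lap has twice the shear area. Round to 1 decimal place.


Double-lap factor = 2
Expected load = 56.3 * 2 = 112.6 kN

112.6


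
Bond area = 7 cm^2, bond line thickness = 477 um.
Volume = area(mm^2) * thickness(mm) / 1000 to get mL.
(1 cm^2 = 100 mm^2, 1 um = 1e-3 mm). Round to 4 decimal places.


area_mm2 = 7 * 100 = 700
blt_mm = 477 * 1e-3 = 0.477
vol_mm3 = 700 * 0.477 = 333.9
vol_mL = 333.9 / 1000 = 0.3339 mL

0.3339


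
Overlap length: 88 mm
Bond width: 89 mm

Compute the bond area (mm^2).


Bond area = 88 * 89 = 7832 mm^2

7832


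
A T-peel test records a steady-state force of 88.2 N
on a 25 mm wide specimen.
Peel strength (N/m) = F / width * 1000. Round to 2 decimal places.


Peel strength = 88.2 / 25 * 1000
= 3528.00 N/m

3528.00


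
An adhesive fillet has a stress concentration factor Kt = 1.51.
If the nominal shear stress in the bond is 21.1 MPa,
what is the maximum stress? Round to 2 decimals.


Max stress = 21.1 * 1.51 = 31.86 MPa

31.86


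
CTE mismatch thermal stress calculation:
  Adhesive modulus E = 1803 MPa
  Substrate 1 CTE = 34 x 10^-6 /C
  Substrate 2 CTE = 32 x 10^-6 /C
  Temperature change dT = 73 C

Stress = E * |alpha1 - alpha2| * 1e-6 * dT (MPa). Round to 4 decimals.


delta_alpha = |34 - 32| = 2 x 10^-6/C
Stress = 1803 * 2e-6 * 73
= 0.2632 MPa

0.2632


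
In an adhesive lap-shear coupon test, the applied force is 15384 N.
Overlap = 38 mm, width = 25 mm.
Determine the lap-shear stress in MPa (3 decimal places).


stress = F / (overlap * width)
= 15384 / (38 * 25)
= 16.194 MPa

16.194


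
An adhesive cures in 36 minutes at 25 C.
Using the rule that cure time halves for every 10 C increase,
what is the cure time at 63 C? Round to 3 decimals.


Factor = 2^((63 - 25) / 10) = 13.9288
Cure time = 36 / 13.9288
= 2.585 minutes

2.585


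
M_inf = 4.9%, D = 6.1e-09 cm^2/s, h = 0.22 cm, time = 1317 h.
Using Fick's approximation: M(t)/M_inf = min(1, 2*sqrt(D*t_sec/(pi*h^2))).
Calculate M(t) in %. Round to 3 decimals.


t = 4741200 s
ratio = min(1, 2*sqrt(6.1e-09*4741200/(pi*0.0484)))
= 0.872251
M(t) = 4.9 * 0.872251 = 4.274%

4.274


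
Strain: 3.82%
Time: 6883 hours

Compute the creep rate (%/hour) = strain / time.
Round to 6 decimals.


Creep rate = 3.82 / 6883
= 0.000555 %/h

0.000555


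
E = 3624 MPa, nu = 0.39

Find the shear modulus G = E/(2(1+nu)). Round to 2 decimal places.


G = 3624 / (2 * 1.39)
= 1303.60 MPa

1303.60


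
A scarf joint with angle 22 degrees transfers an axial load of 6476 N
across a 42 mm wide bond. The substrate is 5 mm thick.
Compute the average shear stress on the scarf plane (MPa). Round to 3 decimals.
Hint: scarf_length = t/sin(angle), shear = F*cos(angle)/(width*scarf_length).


scarf_length = 5 / sin(22 deg) = 13.3473 mm
cos(22 deg) = 0.927184
shear stress = 6476 * 0.927184 / (42 * 13.3473)
= 10.711 MPa

10.711


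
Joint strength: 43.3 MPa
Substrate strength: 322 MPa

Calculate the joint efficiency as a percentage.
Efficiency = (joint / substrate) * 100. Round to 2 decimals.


Efficiency = (43.3 / 322) * 100 = 13.45%

13.45


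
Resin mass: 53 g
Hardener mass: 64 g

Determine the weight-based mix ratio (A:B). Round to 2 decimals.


Ratio = 53 / 64 = 0.83

0.83


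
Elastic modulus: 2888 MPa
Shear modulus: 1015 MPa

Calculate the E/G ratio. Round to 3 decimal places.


E / G = 2888 / 1015 = 2.845

2.845


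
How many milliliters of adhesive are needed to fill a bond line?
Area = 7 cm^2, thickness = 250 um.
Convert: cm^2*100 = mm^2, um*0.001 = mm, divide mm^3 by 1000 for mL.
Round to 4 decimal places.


= (7 * 100) * (250 * 0.001) / 1000
= 0.1750 mL

0.1750


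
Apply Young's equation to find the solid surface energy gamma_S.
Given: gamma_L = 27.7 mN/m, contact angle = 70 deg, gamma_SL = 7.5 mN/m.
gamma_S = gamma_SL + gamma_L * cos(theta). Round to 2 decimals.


theta_rad = 70 * pi/180 = 1.221730
gamma_S = 7.5 + 27.7 * cos(1.221730)
= 16.97 mN/m

16.97


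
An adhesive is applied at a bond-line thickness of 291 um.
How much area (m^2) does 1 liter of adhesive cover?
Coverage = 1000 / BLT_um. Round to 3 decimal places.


Coverage = 1000 / 291 = 3.436 m^2

3.436


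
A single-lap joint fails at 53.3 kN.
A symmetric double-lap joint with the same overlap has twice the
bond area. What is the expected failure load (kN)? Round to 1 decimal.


Double-lap load = 2 * 53.3 = 106.6 kN

106.6


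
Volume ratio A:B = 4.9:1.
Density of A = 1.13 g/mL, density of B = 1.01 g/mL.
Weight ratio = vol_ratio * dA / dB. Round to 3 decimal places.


Wt ratio = 4.9 * 1.13 / 1.01
= 5.482

5.482


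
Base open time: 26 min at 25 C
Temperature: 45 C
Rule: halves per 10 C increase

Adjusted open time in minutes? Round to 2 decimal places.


Acceleration = 2^((45-25)/10) = 4.0000
Open time = 26 / 4.0000 = 6.50 min

6.50


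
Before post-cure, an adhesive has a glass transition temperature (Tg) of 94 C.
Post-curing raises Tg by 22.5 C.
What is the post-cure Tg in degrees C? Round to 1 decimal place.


Tg_post = Tg_base + delta_Tg
= 94 + 22.5
= 116.5 C

116.5


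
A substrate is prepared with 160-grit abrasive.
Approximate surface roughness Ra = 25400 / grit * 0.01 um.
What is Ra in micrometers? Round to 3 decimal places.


Ra = 25400 / 160 * 0.01 = 1.588 um

1.588


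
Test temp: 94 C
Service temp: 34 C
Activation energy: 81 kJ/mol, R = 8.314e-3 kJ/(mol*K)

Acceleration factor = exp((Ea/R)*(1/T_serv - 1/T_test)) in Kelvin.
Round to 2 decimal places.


AF = exp((81/0.008314)*(1/307.15 - 1/367.15))
= 178.33

178.33


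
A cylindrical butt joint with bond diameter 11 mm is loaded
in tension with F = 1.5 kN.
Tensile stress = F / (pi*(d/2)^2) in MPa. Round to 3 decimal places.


Area = pi * (11/2)^2 = 95.0332 mm^2
Stress = 1.5*1000 / 95.0332
= 15.784 MPa

15.784


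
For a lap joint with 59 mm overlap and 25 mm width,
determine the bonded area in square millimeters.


Area = 59 * 25 = 1475 mm^2

1475


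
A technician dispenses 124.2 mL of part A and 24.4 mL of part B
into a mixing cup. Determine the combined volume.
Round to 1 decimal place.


Combined volume = 124.2 + 24.4
= 148.6 mL

148.6


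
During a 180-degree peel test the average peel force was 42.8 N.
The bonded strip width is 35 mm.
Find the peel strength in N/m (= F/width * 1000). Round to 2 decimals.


Peel strength = F/width * 1000
= 42.8 / 35 * 1000
= 1222.86 N/m

1222.86


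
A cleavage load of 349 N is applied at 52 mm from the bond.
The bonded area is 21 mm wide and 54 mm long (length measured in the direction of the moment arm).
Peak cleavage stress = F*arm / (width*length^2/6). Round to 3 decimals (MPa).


Moment = 349 * 52 = 18148 N*mm
Section modulus = 21 * 2916 / 6 = 61236 / 6 mm^3
Stress = 18148 / (61236 / 6) = 108888 / 61236
= 1.778 MPa

1.778


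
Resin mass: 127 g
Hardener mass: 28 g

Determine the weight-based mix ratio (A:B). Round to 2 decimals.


Ratio = 127 / 28 = 4.54

4.54


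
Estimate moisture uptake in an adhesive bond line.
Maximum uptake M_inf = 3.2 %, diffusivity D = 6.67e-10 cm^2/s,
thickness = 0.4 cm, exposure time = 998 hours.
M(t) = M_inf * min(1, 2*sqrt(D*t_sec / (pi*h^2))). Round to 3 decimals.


Convert time: 998 h = 3592800 s
ratio = min(1, 2*sqrt(6.67e-10*3592800/(pi*0.4^2)))
= 0.138094
M(t) = 3.2 * 0.138094 = 0.442%

0.442


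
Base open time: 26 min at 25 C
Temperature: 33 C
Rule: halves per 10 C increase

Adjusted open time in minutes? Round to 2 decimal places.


Acceleration = 2^((33-25)/10) = 1.7411
Open time = 26 / 1.7411 = 14.93 min

14.93


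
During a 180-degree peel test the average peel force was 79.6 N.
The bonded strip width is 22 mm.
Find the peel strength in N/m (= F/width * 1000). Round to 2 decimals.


Peel strength = F/width * 1000
= 79.6 / 22 * 1000
= 3618.18 N/m

3618.18


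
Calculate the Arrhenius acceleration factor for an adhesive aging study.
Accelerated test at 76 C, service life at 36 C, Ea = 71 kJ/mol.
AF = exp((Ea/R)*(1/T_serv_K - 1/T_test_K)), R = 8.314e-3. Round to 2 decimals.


T_test = 349.15 K, T_serv = 309.15 K
Ea/R = 71 / 0.008314 = 8539.81
AF = exp(8539.81 * (1/309.15 - 1/349.15))
= 23.68

23.68


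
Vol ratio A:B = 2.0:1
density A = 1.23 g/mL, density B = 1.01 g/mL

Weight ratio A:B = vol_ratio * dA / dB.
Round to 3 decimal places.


Weight ratio = 2.0 * 1.23 / 1.01
= 2.436

2.436


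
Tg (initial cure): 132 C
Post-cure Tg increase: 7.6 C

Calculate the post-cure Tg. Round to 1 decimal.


Post-cure Tg = 132 + 7.6 = 139.6 C

139.6


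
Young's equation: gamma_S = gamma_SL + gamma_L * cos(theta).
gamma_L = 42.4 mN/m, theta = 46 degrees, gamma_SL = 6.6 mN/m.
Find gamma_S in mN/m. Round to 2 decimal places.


cos(46 deg) = 0.694658
gamma_S = 6.6 + 42.4 * 0.694658
= 36.05 mN/m

36.05


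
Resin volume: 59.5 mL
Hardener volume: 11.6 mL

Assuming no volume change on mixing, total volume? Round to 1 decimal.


V_total = 59.5 + 11.6 = 71.1 mL

71.1


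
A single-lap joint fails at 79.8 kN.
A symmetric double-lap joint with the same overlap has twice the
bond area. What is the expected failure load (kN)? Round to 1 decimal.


Double-lap load = 2 * 79.8 = 159.6 kN

159.6


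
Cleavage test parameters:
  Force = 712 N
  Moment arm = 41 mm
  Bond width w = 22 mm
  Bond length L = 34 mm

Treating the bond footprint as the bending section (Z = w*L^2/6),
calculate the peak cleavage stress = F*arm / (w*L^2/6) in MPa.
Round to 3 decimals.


M = 712 * 41 = 29192 N*mm
Z = 22 * 34^2 / 6 = 25432 / 6 mm^3
sigma = M / Z = 6 * 29192 / 25432 = 175152 / 25432
= 6.887 MPa

6.887


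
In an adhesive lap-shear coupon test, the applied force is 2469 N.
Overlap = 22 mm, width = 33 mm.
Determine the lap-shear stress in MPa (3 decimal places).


stress = F / (overlap * width)
= 2469 / (22 * 33)
= 3.401 MPa

3.401


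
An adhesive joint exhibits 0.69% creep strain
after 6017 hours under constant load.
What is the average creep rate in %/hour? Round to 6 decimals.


Creep rate = strain / time
= 0.69 / 6017
= 0.000115 %/h

0.000115


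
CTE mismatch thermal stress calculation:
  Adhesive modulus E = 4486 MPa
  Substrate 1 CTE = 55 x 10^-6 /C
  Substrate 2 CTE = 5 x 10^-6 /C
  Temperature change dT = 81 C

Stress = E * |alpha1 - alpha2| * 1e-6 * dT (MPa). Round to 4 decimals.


delta_alpha = |55 - 5| = 50 x 10^-6/C
Stress = 4486 * 50e-6 * 81
= 18.1683 MPa

18.1683


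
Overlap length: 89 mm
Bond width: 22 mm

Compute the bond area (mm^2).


Bond area = 89 * 22 = 1958 mm^2

1958


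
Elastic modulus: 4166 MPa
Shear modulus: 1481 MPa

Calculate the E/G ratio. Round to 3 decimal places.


E / G = 4166 / 1481 = 2.813

2.813


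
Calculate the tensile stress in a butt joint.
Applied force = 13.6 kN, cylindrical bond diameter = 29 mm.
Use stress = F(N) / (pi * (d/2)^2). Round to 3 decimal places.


A = pi * 14.5^2 = 660.5199 mm^2
sigma = 13600.0 / 660.5199 = 20.590 MPa

20.590


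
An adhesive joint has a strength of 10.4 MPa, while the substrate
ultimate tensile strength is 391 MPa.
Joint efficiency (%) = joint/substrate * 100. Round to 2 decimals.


Efficiency = 10.4 / 391 * 100
= 2.66%

2.66


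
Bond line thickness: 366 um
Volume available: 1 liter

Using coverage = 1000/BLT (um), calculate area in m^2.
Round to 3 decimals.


1 L = 1e6 mm^3, thickness = 366 um = 0.366 mm
Area = 1e6 / 0.366 mm^2 = (1e6 / 0.366) / 1e6 m^2 = 1000 / 366 m^2
= 2.732 m^2

2.732


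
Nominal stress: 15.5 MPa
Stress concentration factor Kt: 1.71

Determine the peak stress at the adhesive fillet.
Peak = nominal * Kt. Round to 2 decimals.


Peak stress = 15.5 * 1.71
= 26.51 MPa

26.51


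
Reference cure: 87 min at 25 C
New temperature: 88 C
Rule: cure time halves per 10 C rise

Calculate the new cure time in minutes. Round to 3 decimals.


factor = 2^((88-25)/10) = 78.7932
t_new = 87 / 78.7932 = 1.104 min

1.104


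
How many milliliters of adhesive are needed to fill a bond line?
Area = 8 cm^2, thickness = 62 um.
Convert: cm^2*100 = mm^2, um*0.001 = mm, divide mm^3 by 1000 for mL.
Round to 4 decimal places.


= (8 * 100) * (62 * 0.001) / 1000
= 0.0496 mL

0.0496


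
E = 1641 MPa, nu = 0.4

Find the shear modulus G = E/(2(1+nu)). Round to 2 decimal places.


G = 1641 / (2 * 1.40)
= 586.07 MPa

586.07


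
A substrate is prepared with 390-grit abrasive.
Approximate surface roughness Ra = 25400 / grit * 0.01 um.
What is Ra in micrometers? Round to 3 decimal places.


Ra = 25400 / 390 * 0.01 = 0.651 um

0.651


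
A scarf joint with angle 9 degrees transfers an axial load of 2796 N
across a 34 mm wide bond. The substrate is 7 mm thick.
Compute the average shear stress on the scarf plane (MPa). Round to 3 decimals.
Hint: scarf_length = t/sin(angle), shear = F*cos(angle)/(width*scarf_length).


scarf_length = 7 / sin(9 deg) = 44.7472 mm
cos(9 deg) = 0.987688
shear stress = 2796 * 0.987688 / (34 * 44.7472)
= 1.815 MPa

1.815


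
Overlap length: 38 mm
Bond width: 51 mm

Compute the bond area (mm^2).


Bond area = 38 * 51 = 1938 mm^2

1938


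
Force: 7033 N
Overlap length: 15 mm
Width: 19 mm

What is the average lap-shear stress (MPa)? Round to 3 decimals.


Average shear stress = F / (overlap * width)
= 7033 / (15 * 19)
= 24.677 MPa

24.677


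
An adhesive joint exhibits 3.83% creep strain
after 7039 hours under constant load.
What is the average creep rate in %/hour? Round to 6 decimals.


Creep rate = strain / time
= 3.83 / 7039
= 0.000544 %/h

0.000544


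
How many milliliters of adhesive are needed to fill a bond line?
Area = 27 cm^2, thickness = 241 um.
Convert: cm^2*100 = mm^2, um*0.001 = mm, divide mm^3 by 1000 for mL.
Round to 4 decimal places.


= (27 * 100) * (241 * 0.001) / 1000
= 0.6507 mL

0.6507


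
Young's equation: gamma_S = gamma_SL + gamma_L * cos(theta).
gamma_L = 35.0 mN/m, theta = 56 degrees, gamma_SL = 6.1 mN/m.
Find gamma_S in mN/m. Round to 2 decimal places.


cos(56 deg) = 0.559193
gamma_S = 6.1 + 35.0 * 0.559193
= 25.67 mN/m

25.67


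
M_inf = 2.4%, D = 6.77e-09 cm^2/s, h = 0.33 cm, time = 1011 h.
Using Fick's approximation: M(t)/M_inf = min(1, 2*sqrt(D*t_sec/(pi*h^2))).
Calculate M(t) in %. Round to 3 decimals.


t = 3639600 s
ratio = min(1, 2*sqrt(6.77e-09*3639600/(pi*0.1089)))
= 0.536738
M(t) = 2.4 * 0.536738 = 1.288%

1.288
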